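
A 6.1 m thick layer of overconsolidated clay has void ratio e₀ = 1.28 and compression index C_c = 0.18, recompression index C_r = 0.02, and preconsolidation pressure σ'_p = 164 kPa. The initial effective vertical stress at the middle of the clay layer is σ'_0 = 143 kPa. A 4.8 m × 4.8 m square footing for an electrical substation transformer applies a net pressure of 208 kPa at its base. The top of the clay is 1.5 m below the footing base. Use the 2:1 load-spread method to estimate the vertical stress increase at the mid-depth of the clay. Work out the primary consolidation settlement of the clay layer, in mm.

S_c ≈ 42.4 mm

Mid-depth of clay below the footing base: z = 1.5 + 6.1/2 = 4.55 m.
Stress increase at mid-clay by the 2:1 spreading method:
Δσ = qBL/((B+z)(L+z)) = 208×4.8×4.8/((4.8+4.55)(4.8+4.55)) = 54.818 kPa
Final effective stress: σ'_f = 143 + 54.818 = 197.82 kPa.
σ'_f = 197.82 > σ'_p = 164 kPa, so the stress path crosses the preconsolidation pressure — recompression up to σ'_p, then virgin compression beyond:
S_c = H/(1+e₀)·[C_r·log₁₀(σ'_p/σ'_0) + C_c·log₁₀(σ'_f/σ'_p)]
    = 6.1/2.28 × [0.02×log₁₀(164/143) + 0.18×log₁₀(197.82/164)]
    = 2.6754 × [0.0011902 + 0.014657] = 0.0424 m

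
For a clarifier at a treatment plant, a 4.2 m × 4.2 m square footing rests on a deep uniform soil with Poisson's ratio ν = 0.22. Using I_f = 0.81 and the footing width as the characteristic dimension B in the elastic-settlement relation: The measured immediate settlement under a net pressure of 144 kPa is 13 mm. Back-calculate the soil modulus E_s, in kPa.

S_e = q·B·(1−ν²)/E_s · I_f  ⇒  E_s = q·B·(1−ν²)·I_f / S_e.
E_s = 144 × 4.2 × 0.9516 × 0.81 / 0.013 = 35860 kPa

E_s ≈ 35900 kPa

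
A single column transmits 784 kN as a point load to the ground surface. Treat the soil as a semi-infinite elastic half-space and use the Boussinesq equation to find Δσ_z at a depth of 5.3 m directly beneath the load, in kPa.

Δσ_z ≈ 13.3 kPa

Boussinesq vertical stress below a point load on an elastic half-space:
Δσ_z = 3P/(2πz²) · [1 + (r/z)²]^(−5/2)
r/z = 0/5.3 = 0; [1+(r/z)²]^(−5/2) = 1.
Δσ_z = 3×784/(2π×5.3²) × 1 = 13.326 × 1 = 13.33 kPa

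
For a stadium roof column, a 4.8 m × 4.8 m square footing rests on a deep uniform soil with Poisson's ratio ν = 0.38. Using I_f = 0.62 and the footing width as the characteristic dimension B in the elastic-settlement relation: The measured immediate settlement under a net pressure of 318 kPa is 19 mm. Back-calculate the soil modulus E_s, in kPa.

S_e = q·B·(1−ν²)/E_s · I_f  ⇒  E_s = q·B·(1−ν²)·I_f / S_e.
E_s = 318 × 4.8 × 0.8556 × 0.62 / 0.019 = 42620 kPa

E_s ≈ 42600 kPa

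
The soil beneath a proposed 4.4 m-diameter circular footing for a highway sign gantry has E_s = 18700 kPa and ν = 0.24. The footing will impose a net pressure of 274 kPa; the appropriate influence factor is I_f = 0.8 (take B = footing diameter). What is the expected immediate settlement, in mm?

S_e ≈ 48.6 mm

Immediate (elastic) settlement: S_e = q·B·(1−ν²)/E_s · I_f.
S_e = 274 × 4.4 × (1 − 0.24²) / 18700 × 0.8
    = 274 × 4.4 × 0.9424 / 18700 × 0.8
    = 0.04861 m = 48.61 mm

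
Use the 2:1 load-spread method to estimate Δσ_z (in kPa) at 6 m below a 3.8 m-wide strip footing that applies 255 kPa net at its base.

By the 2:1 method the load spreads at 1 horizontal : 2 vertical, so at depth z the loaded area has grown by z in each plan dimension:
Δσ = qB/(B+z) = 255×3.8/(3.8+6) = 98.878 kPa

Δσ_z ≈ 98.9 kPa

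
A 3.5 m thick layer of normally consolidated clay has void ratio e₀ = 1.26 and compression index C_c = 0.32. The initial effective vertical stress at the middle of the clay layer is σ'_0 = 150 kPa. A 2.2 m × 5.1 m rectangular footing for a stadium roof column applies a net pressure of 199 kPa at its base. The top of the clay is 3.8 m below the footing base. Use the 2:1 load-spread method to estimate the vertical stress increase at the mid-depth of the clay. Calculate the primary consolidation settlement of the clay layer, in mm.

Mid-depth of clay below the footing base: z = 3.8 + 3.5/2 = 5.55 m.
Stress increase at mid-clay by the 2:1 spreading method:
Δσ = qBL/((B+z)(L+z)) = 199×2.2×5.1/((2.2+5.55)(5.1+5.55)) = 27.052 kPa
Final effective stress: σ'_f = σ'_0 + Δσ = 150 + 27.052 = 177.05 kPa.
Normally consolidated clay, so the full stress increment lies on the virgin compression line:
S_c = C_c·H/(1+e₀)·log₁₀(σ'_f/σ'_0) = 0.32×3.5/(1+1.26)×log₁₀(177.05/150)
    = 0.49558 × 0.072005 = 0.03568 m

S_c ≈ 35.7 mm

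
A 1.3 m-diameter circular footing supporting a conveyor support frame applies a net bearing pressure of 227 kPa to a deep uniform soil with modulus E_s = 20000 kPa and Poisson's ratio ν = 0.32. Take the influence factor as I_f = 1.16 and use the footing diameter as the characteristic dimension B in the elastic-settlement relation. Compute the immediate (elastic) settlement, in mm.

Immediate (elastic) settlement: S_e = q·B·(1−ν²)/E_s · I_f.
S_e = 227 × 1.3 × (1 − 0.32²) / 20000 × 1.16
    = 227 × 1.3 × 0.8976 / 20000 × 1.16
    = 0.01536 m = 15.36 mm

S_e ≈ 15.4 mm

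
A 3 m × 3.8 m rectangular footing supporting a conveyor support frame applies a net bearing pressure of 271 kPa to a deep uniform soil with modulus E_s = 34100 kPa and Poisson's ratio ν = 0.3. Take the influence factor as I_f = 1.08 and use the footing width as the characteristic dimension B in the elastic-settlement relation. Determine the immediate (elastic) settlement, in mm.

S_e ≈ 23.4 mm

Immediate (elastic) settlement: S_e = q·B·(1−ν²)/E_s · I_f.
S_e = 271 × 3 × (1 − 0.3²) / 34100 × 1.08
    = 271 × 3 × 0.91 / 34100 × 1.08
    = 0.02343 m = 23.43 mm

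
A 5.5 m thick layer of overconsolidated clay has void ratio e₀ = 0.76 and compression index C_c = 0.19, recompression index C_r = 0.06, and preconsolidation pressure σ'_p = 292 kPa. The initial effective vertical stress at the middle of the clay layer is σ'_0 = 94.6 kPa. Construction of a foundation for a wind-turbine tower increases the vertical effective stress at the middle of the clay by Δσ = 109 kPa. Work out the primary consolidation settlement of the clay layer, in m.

S_c ≈ 0.0624 m

Final effective stress: σ'_f = 94.6 + 109 = 203.6 kPa.
σ'_f = 203.6 ≤ σ'_p = 292 kPa, so the clay remains overconsolidated and only the recompression index applies:
S_c = C_r·H/(1+e₀)·log₁₀(σ'_f/σ'_0) = 0.06×5.5/1.76×log₁₀(203.6/94.6)
    = 0.1875 × 0.33289 = 0.06242 m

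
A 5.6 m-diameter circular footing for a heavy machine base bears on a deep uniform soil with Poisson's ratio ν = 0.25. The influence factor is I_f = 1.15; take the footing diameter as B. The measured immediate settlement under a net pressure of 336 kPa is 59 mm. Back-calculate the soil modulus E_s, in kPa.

E_s ≈ 34400 kPa

S_e = q·B·(1−ν²)/E_s · I_f  ⇒  E_s = q·B·(1−ν²)·I_f / S_e.
E_s = 336 × 5.6 × 0.9375 × 1.15 / 0.059 = 34380 kPa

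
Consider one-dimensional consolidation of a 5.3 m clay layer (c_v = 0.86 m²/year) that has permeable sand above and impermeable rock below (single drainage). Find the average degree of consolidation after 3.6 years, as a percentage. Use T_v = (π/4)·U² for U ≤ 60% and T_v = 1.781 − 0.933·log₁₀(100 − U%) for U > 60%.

U ≈ 37.5 %

Drainage path length: H_d = H = 5.3 m (single drainage).
T_v = c_v·t/H_d² = 0.86×3.6/5.3² = 0.11022.
T_v = 0.11022 corresponds to the U ≤ 60% branch:
U = √(4T_v/π) = 0.3746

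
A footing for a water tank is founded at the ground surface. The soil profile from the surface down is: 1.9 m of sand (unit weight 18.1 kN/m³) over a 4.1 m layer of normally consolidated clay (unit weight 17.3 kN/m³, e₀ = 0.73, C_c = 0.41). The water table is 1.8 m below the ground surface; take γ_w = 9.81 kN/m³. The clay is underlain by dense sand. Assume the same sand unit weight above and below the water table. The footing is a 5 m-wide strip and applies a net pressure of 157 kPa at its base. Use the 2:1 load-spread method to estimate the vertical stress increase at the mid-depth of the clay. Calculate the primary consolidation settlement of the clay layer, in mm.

Mid-depth of clay below the ground surface: z = 1.9 + 4.1/2 = 3.95 m.
Total vertical stress at mid-clay: σ_v = 18.1×1.9 + 17.3×2.05 = 69.855 kPa.
Pore pressure: u = 9.81×(3.95 − 1.8) = 21.091 kPa.
Initial effective stress: σ'_0 = σ_v − u = 69.855 − 21.091 = 48.764 kPa.
Stress increase at mid-clay by the 2:1 spreading method:
Δσ = qB/(B+z) = 157×5/(5+3.95) = 87.709 kPa
Final effective stress: σ'_f = σ'_0 + Δσ = 48.764 + 87.709 = 136.47 kPa.
Normally consolidated clay, so the full stress increment lies on the virgin compression line:
S_c = C_c·H/(1+e₀)·log₁₀(σ'_f/σ'_0) = 0.41×4.1/(1+0.73)×log₁₀(136.47/48.764)
    = 0.97168 × 0.44694 = 0.4343 m

S_c ≈ 434 mm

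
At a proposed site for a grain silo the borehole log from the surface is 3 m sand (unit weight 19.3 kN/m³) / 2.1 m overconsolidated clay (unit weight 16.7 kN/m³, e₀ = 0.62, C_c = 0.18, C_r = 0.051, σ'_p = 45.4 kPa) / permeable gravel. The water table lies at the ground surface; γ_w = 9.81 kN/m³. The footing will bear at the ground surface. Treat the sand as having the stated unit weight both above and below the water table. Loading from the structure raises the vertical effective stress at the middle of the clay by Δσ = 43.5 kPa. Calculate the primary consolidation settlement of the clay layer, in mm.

S_c ≈ 63.3 mm

Mid-depth of clay below the ground surface: z = 3 + 2.1/2 = 4.05 m.
Total vertical stress at mid-clay: σ_v = 19.3×3 + 16.7×1.05 = 75.435 kPa.
Pore pressure: u = 9.81×(4.05 − 0) = 39.73 kPa.
Initial effective stress: σ'_0 = σ_v − u = 75.435 − 39.73 = 35.705 kPa.
Final effective stress: σ'_f = 35.705 + 43.5 = 79.205 kPa.
σ'_f = 79.205 > σ'_p = 45.4 kPa, so the stress path crosses the preconsolidation pressure — recompression up to σ'_p, then virgin compression beyond:
S_c = H/(1+e₀)·[C_r·log₁₀(σ'_p/σ'_0) + C_c·log₁₀(σ'_f/σ'_p)]
    = 2.1/1.62 × [0.051×log₁₀(45.4/35.705) + 0.18×log₁₀(79.205/45.4)]
    = 1.2963 × [0.0053207 + 0.043505] = 0.06329 m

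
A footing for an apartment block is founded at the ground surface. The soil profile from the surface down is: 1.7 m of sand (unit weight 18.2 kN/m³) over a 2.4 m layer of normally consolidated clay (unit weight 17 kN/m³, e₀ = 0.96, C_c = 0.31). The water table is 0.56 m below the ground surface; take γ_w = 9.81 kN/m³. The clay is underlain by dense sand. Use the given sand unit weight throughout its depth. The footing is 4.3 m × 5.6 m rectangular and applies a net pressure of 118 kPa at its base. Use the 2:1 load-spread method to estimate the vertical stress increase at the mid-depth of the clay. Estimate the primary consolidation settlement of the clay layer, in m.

Mid-depth of clay below the ground surface: z = 1.7 + 2.4/2 = 2.9 m.
Total vertical stress at mid-clay: σ_v = 18.2×1.7 + 17×1.2 = 51.34 kPa.
Pore pressure: u = 9.81×(2.9 − 0.56) = 22.955 kPa.
Initial effective stress: σ'_0 = σ_v − u = 51.34 − 22.955 = 28.385 kPa.
Stress increase at mid-clay by the 2:1 spreading method:
Δσ = qBL/((B+z)(L+z)) = 118×4.3×5.6/((4.3+2.9)(5.6+2.9)) = 46.429 kPa
Final effective stress: σ'_f = σ'_0 + Δσ = 28.385 + 46.429 = 74.814 kPa.
Normally consolidated clay, so the full stress increment lies on the virgin compression line:
S_c = C_c·H/(1+e₀)·log₁₀(σ'_f/σ'_0) = 0.31×2.4/(1+0.96)×log₁₀(74.814/28.385)
    = 0.37959 × 0.42089 = 0.1598 m

S_c ≈ 0.16 m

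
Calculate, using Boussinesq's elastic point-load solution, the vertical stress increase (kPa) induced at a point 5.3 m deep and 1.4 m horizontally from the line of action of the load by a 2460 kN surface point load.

Boussinesq vertical stress below a point load on an elastic half-space:
Δσ_z = 3P/(2πz²) · [1 + (r/z)²]^(−5/2)
r/z = 1.4/5.3 = 0.26415; [1+(r/z)²]^(−5/2) = 0.84483.
Δσ_z = 3×2460/(2π×5.3²) × 0.84483 = 41.814 × 0.84483 = 35.33 kPa

Δσ_z ≈ 35.3 kPa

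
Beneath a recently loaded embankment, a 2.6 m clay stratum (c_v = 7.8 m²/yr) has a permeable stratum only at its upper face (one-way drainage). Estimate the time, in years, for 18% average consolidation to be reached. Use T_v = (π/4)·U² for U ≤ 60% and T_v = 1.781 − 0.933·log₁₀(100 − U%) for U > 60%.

Drainage path length: H_d = H = 2.6 m (single drainage).
U ≤ 60%: T_v = (π/4)·U² = (π/4)×0.18² = 0.025447.
t = T_v·H_d²/c_v = 0.025447×2.6²/7.8 = 0.02205 years.

t ≈ 0.0221 years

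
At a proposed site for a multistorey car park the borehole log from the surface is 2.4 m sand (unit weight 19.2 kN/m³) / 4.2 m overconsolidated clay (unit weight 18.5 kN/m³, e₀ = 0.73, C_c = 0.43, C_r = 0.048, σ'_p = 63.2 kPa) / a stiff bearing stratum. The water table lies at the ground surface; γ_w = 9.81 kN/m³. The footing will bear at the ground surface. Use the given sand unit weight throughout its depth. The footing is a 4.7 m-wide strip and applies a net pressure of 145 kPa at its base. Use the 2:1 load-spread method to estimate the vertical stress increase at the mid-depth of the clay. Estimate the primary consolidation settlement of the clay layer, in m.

Mid-depth of clay below the ground surface: z = 2.4 + 4.2/2 = 4.5 m.
Total vertical stress at mid-clay: σ_v = 19.2×2.4 + 18.5×2.1 = 84.93 kPa.
Pore pressure: u = 9.81×(4.5 − 0) = 44.145 kPa.
Initial effective stress: σ'_0 = σ_v − u = 84.93 − 44.145 = 40.785 kPa.
Stress increase at mid-clay by the 2:1 spreading method:
Δσ = qB/(B+z) = 145×4.7/(4.7+4.5) = 74.076 kPa
Final effective stress: σ'_f = 40.785 + 74.076 = 114.86 kPa.
σ'_f = 114.86 > σ'_p = 63.2 kPa, so the stress path crosses the preconsolidation pressure — recompression up to σ'_p, then virgin compression beyond:
S_c = H/(1+e₀)·[C_r·log₁₀(σ'_p/σ'_0) + C_c·log₁₀(σ'_f/σ'_p)]
    = 4.2/1.73 × [0.048×log₁₀(63.2/40.785) + 0.43×log₁₀(114.86/63.2)]
    = 2.4277 × [0.0091304 + 0.11156] = 0.293 m

S_c ≈ 0.293 m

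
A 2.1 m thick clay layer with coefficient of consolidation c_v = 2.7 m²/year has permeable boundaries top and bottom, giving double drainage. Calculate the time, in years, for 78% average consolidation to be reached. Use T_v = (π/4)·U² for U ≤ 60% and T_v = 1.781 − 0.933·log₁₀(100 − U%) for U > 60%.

Drainage path length: H_d = H/2 = 1.05 m (double drainage).
U > 60%: T_v = 1.781 − 0.933·log₁₀(100 − 78) = 0.52852.
t = T_v·H_d²/c_v = 0.52852×1.05²/2.7 = 0.2158 years.

t ≈ 0.216 years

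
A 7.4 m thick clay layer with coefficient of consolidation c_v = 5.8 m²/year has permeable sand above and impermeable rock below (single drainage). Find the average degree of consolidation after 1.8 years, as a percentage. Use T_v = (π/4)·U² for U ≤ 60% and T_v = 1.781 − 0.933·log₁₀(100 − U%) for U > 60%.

Drainage path length: H_d = H = 7.4 m (single drainage).
T_v = c_v·t/H_d² = 5.8×1.8/7.4² = 0.19065.
T_v = 0.19065 corresponds to the U ≤ 60% branch:
U = √(4T_v/π) = 0.4927

U ≈ 49.3 %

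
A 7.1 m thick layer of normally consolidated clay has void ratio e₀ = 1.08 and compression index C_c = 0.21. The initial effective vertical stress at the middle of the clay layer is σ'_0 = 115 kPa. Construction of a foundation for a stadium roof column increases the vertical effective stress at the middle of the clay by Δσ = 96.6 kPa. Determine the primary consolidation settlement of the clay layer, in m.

S_c ≈ 0.19 m

Final effective stress: σ'_f = σ'_0 + Δσ = 115 + 96.6 = 211.6 kPa.
Normally consolidated clay, so the full stress increment lies on the virgin compression line:
S_c = C_c·H/(1+e₀)·log₁₀(σ'_f/σ'_0) = 0.21×7.1/(1+1.08)×log₁₀(211.6/115)
    = 0.71683 × 0.26482 = 0.1898 m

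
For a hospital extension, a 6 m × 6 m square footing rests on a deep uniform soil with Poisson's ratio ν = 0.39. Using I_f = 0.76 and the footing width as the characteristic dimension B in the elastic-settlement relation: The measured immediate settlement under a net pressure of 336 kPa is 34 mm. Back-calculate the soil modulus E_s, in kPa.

S_e = q·B·(1−ν²)/E_s · I_f  ⇒  E_s = q·B·(1−ν²)·I_f / S_e.
E_s = 336 × 6 × 0.8479 × 0.76 / 0.034 = 38210 kPa

E_s ≈ 38200 kPa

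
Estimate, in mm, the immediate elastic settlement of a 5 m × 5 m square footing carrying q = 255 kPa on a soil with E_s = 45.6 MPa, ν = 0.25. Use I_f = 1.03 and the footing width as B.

S_e ≈ 27 mm

Immediate (elastic) settlement: S_e = q·B·(1−ν²)/E_s · I_f.
E_s = 45.6 MPa = 45600 kPa.
S_e = 255 × 5 × (1 − 0.25²) / 45600 × 1.03
    = 255 × 5 × 0.9375 / 45600 × 1.03
    = 0.027 m = 27 mm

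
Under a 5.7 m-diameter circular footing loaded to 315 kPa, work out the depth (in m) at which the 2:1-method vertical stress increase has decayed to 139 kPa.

2:1 spreading — at depth z the loaded area has grown by z in each plan dimension:
qD²/(D+z)² = Δσ_z ⇒ z = D(√(q/Δσ_z) − 1) = 5.7×(√(315/139) − 1) = 2.881 m

z ≈ 2.88 m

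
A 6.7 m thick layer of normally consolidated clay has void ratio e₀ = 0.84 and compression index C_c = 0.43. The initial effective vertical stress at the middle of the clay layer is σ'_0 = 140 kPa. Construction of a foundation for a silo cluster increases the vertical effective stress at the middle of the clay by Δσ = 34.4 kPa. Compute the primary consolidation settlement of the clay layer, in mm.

S_c ≈ 149 mm

Final effective stress: σ'_f = σ'_0 + Δσ = 140 + 34.4 = 174.4 kPa.
Normally consolidated clay, so the full stress increment lies on the virgin compression line:
S_c = C_c·H/(1+e₀)·log₁₀(σ'_f/σ'_0) = 0.43×6.7/(1+0.84)×log₁₀(174.4/140)
    = 1.5658 × 0.095418 = 0.1494 m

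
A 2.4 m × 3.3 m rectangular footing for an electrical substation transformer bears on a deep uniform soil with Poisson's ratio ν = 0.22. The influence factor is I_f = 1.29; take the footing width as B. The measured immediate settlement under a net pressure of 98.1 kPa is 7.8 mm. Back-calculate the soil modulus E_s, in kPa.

S_e = q·B·(1−ν²)/E_s · I_f  ⇒  E_s = q·B·(1−ν²)·I_f / S_e.
E_s = 98.1 × 2.4 × 0.9516 × 1.29 / 0.0078 = 37050 kPa

E_s ≈ 37100 kPa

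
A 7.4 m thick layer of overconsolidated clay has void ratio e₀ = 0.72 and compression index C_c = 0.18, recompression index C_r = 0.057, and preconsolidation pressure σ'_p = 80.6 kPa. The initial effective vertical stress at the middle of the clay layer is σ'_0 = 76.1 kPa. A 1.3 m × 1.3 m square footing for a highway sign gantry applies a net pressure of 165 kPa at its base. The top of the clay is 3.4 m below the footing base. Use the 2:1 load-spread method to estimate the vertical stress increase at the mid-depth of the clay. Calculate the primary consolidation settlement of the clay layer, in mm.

S_c ≈ 5.39 mm

Mid-depth of clay below the footing base: z = 3.4 + 7.4/2 = 7.1 m.
Stress increase at mid-clay by the 2:1 spreading method:
Δσ = qBL/((B+z)(L+z)) = 165×1.3×1.3/((1.3+7.1)(1.3+7.1)) = 3.952 kPa
Final effective stress: σ'_f = 76.1 + 3.952 = 80.052 kPa.
σ'_f = 80.052 ≤ σ'_p = 80.6 kPa, so the clay remains overconsolidated and only the recompression index applies:
S_c = C_r·H/(1+e₀)·log₁₀(σ'_f/σ'_0) = 0.057×7.4/1.72×log₁₀(80.052/76.1)
    = 0.24523 × 0.021988 = 0.005392 m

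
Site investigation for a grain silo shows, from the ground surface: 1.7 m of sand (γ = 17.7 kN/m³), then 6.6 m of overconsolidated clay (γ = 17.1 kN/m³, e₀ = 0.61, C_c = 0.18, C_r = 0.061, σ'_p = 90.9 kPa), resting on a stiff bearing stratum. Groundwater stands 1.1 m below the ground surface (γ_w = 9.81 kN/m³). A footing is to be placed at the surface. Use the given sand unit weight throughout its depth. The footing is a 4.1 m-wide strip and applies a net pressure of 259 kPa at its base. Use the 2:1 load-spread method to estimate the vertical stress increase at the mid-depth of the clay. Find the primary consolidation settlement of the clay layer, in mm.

S_c ≈ 260 mm

Mid-depth of clay below the ground surface: z = 1.7 + 6.6/2 = 5 m.
Total vertical stress at mid-clay: σ_v = 17.7×1.7 + 17.1×3.3 = 86.52 kPa.
Pore pressure: u = 9.81×(5 − 1.1) = 38.259 kPa.
Initial effective stress: σ'_0 = σ_v − u = 86.52 − 38.259 = 48.261 kPa.
Stress increase at mid-clay by the 2:1 spreading method:
Δσ = qB/(B+z) = 259×4.1/(4.1+5) = 116.69 kPa
Final effective stress: σ'_f = 48.261 + 116.69 = 164.95 kPa.
σ'_f = 164.95 > σ'_p = 90.9 kPa, so the stress path crosses the preconsolidation pressure — recompression up to σ'_p, then virgin compression beyond:
S_c = H/(1+e₀)·[C_r·log₁₀(σ'_p/σ'_0) + C_c·log₁₀(σ'_f/σ'_p)]
    = 6.6/1.61 × [0.061×log₁₀(90.9/48.261) + 0.18×log₁₀(164.95/90.9)]
    = 4.0994 × [0.016773 + 0.046582] = 0.2597 m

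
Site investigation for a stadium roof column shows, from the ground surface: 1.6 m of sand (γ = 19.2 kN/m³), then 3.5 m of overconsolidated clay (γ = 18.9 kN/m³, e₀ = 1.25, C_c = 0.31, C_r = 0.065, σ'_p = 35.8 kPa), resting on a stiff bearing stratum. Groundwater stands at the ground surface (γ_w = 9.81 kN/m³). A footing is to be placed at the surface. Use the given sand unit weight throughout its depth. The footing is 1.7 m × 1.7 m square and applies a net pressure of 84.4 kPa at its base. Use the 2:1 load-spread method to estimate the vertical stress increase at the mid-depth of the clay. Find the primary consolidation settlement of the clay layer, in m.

S_c ≈ 0.0322 m

Mid-depth of clay below the ground surface: z = 1.6 + 3.5/2 = 3.35 m.
Total vertical stress at mid-clay: σ_v = 19.2×1.6 + 18.9×1.75 = 63.795 kPa.
Pore pressure: u = 9.81×(3.35 − 0) = 32.864 kPa.
Initial effective stress: σ'_0 = σ_v − u = 63.795 − 32.864 = 30.931 kPa.
Stress increase at mid-clay by the 2:1 spreading method:
Δσ = qBL/((B+z)(L+z)) = 84.4×1.7×1.7/((1.7+3.35)(1.7+3.35)) = 9.5644 kPa
Final effective stress: σ'_f = 30.931 + 9.5644 = 40.495 kPa.
σ'_f = 40.495 > σ'_p = 35.8 kPa, so the stress path crosses the preconsolidation pressure — recompression up to σ'_p, then virgin compression beyond:
S_c = H/(1+e₀)·[C_r·log₁₀(σ'_p/σ'_0) + C_c·log₁₀(σ'_f/σ'_p)]
    = 3.5/2.25 × [0.065×log₁₀(35.8/30.931) + 0.31×log₁₀(40.495/35.8)]
    = 1.5556 × [0.0041268 + 0.016591] = 0.03223 m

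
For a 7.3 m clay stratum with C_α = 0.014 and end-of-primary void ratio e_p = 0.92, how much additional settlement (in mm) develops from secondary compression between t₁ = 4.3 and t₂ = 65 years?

Secondary compression: S_s = C_α·H/(1+e_p)·log₁₀(t₂/t₁)
S_s = 0.014×7.3/(1+0.92)×log₁₀(65/4.3)
    = 0.05323 × 1.179 = 0.06278 m

S_s ≈ 62.8 mm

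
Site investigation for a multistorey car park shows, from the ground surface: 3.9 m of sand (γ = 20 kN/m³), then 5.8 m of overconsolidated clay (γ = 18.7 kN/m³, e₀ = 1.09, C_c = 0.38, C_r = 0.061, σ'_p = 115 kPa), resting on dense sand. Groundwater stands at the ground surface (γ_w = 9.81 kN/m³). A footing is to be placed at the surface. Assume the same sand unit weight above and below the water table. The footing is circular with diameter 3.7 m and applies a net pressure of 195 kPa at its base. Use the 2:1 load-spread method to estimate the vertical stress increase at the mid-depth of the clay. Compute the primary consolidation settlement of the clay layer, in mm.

Mid-depth of clay below the ground surface: z = 3.9 + 5.8/2 = 6.8 m.
Total vertical stress at mid-clay: σ_v = 20×3.9 + 18.7×2.9 = 132.23 kPa.
Pore pressure: u = 9.81×(6.8 − 0) = 66.708 kPa.
Initial effective stress: σ'_0 = σ_v − u = 132.23 − 66.708 = 65.522 kPa.
Stress increase at mid-clay by the 2:1 spreading method:
Δσ ≈ qD²/(D+z)² = 195×3.7²/(3.7+6.8)² = 24.214 kPa
Final effective stress: σ'_f = 65.522 + 24.214 = 89.736 kPa.
σ'_f = 89.736 ≤ σ'_p = 115 kPa, so the clay remains overconsolidated and only the recompression index applies:
S_c = C_r·H/(1+e₀)·log₁₀(σ'_f/σ'_0) = 0.061×5.8/2.09×log₁₀(89.736/65.522)
    = 0.16928 × 0.13658 = 0.02312 m

S_c ≈ 23.1 mm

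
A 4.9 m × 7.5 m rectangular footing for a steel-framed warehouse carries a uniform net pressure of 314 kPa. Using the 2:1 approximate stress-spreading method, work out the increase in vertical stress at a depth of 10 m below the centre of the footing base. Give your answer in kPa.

By the 2:1 method the load spreads at 1 horizontal : 2 vertical, so at depth z the loaded area has grown by z in each plan dimension:
Δσ = qBL/((B+z)(L+z)) = 314×4.9×7.5/((4.9+10)(7.5+10)) = 44.255 kPa

Δσ_z ≈ 44.3 kPa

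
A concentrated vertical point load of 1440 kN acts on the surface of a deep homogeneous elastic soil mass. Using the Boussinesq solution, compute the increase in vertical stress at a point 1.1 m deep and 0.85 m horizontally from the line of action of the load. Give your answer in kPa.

Boussinesq vertical stress below a point load on an elastic half-space:
Δσ_z = 3P/(2πz²) · [1 + (r/z)²]^(−5/2)
r/z = 0.85/1.1 = 0.77273; [1+(r/z)²]^(−5/2) = 0.31022.
Δσ_z = 3×1440/(2π×1.1²) × 0.31022 = 568.22 × 0.31022 = 176.3 kPa

Δσ_z ≈ 176 kPa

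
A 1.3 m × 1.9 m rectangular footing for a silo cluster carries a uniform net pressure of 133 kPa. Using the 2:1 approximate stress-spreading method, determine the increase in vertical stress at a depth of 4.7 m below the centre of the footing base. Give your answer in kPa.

By the 2:1 method the load spreads at 1 horizontal : 2 vertical, so at depth z the loaded area has grown by z in each plan dimension:
Δσ = qBL/((B+z)(L+z)) = 133×1.3×1.9/((1.3+4.7)(1.9+4.7)) = 8.2957 kPa

Δσ_z ≈ 8.3 kPa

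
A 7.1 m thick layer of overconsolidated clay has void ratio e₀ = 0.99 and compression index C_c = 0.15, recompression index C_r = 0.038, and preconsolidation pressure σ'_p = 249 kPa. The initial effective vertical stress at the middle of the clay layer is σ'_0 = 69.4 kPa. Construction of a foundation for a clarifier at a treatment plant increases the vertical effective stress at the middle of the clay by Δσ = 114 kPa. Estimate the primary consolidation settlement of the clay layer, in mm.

S_c ≈ 57.2 mm

Final effective stress: σ'_f = 69.4 + 114 = 183.4 kPa.
σ'_f = 183.4 ≤ σ'_p = 249 kPa, so the clay remains overconsolidated and only the recompression index applies:
S_c = C_r·H/(1+e₀)·log₁₀(σ'_f/σ'_0) = 0.038×7.1/1.99×log₁₀(183.4/69.4)
    = 0.13558 × 0.42204 = 0.05722 m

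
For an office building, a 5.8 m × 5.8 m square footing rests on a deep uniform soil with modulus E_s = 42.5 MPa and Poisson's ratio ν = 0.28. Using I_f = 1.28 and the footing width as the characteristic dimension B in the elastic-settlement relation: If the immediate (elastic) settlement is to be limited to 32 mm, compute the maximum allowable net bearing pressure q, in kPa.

q ≈ 199 kPa

E_s = 42.5 MPa = 42500 kPa.
S_e = q·B·(1−ν²)/E_s · I_f  ⇒  q = S_e·E_s / (B·(1−ν²)·I_f).
q = 0.032 × 42500 / (5.8 × 0.9216 × 1.28) = 198.8 kPa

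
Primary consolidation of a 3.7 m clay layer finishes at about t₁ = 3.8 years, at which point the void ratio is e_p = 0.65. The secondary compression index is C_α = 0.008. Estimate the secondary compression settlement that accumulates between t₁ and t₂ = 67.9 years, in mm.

Secondary compression: S_s = C_α·H/(1+e_p)·log₁₀(t₂/t₁)
S_s = 0.008×3.7/(1+0.65)×log₁₀(67.9/3.8)
    = 0.01794 × 1.252 = 0.02246 m

S_s ≈ 22.5 mm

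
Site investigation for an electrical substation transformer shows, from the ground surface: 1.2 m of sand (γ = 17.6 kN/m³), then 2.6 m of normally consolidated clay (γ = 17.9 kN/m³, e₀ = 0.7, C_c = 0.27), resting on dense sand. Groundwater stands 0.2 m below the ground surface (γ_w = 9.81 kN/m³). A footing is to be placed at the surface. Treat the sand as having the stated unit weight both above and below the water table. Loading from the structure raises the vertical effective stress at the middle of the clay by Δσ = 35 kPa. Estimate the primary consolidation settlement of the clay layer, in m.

Mid-depth of clay below the ground surface: z = 1.2 + 2.6/2 = 2.5 m.
Total vertical stress at mid-clay: σ_v = 17.6×1.2 + 17.9×1.3 = 44.39 kPa.
Pore pressure: u = 9.81×(2.5 − 0.2) = 22.563 kPa.
Initial effective stress: σ'_0 = σ_v − u = 44.39 − 22.563 = 21.827 kPa.
Final effective stress: σ'_f = σ'_0 + Δσ = 21.827 + 35 = 56.827 kPa.
Normally consolidated clay, so the full stress increment lies on the virgin compression line:
S_c = C_c·H/(1+e₀)·log₁₀(σ'_f/σ'_0) = 0.27×2.6/(1+0.7)×log₁₀(56.827/21.827)
    = 0.41294 × 0.41556 = 0.1716 m

S_c ≈ 0.172 m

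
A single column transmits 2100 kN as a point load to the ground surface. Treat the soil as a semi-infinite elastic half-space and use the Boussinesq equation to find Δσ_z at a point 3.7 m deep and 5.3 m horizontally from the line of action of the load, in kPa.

Boussinesq vertical stress below a point load on an elastic half-space:
Δσ_z = 3P/(2πz²) · [1 + (r/z)²]^(−5/2)
r/z = 5.3/3.7 = 1.4324; [1+(r/z)²]^(−5/2) = 0.061459.
Δσ_z = 3×2100/(2π×3.7²) × 0.061459 = 73.242 × 0.061459 = 4.501 kPa

Δσ_z ≈ 4.5 kPa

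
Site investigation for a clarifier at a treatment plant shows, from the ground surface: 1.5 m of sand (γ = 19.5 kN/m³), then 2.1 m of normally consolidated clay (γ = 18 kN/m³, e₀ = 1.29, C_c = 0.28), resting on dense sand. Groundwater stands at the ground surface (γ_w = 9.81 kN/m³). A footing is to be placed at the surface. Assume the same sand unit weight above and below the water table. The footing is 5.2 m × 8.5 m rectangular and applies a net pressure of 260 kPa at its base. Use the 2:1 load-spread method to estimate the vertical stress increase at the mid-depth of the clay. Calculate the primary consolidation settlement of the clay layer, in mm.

S_c ≈ 214 mm

Mid-depth of clay below the ground surface: z = 1.5 + 2.1/2 = 2.55 m.
Total vertical stress at mid-clay: σ_v = 19.5×1.5 + 18×1.05 = 48.15 kPa.
Pore pressure: u = 9.81×(2.55 − 0) = 25.015 kPa.
Initial effective stress: σ'_0 = σ_v − u = 48.15 − 25.015 = 23.135 kPa.
Stress increase at mid-clay by the 2:1 spreading method:
Δσ = qBL/((B+z)(L+z)) = 260×5.2×8.5/((5.2+2.55)(8.5+2.55)) = 134.19 kPa
Final effective stress: σ'_f = σ'_0 + Δσ = 23.135 + 134.19 = 157.32 kPa.
Normally consolidated clay, so the full stress increment lies on the virgin compression line:
S_c = C_c·H/(1+e₀)·log₁₀(σ'_f/σ'_0) = 0.28×2.1/(1+1.29)×log₁₀(157.32/23.135)
    = 0.25677 × 0.83251 = 0.2138 m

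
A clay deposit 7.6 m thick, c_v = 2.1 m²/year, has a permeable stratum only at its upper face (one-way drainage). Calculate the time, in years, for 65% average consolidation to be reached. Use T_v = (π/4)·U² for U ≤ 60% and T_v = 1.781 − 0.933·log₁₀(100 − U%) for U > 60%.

Drainage path length: H_d = H = 7.6 m (single drainage).
U > 60%: T_v = 1.781 − 0.933·log₁₀(100 − 65) = 0.34038.
t = T_v·H_d²/c_v = 0.34038×7.6²/2.1 = 9.362 years.

t ≈ 9.36 years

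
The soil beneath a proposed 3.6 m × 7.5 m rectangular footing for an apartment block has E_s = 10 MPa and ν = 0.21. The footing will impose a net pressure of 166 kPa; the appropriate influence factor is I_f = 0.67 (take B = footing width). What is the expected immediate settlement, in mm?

S_e ≈ 38.3 mm

Immediate (elastic) settlement: S_e = q·B·(1−ν²)/E_s · I_f.
E_s = 10 MPa = 10000 kPa.
S_e = 166 × 3.6 × (1 − 0.21²) / 10000 × 0.67
    = 166 × 3.6 × 0.9559 / 10000 × 0.67
    = 0.03827 m = 38.27 mm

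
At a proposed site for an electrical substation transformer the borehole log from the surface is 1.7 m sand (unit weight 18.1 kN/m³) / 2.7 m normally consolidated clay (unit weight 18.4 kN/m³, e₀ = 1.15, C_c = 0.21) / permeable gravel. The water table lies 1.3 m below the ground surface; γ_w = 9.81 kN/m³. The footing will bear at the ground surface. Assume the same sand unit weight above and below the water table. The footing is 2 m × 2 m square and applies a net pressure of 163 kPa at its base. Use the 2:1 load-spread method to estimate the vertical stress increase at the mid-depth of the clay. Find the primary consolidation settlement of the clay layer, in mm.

Mid-depth of clay below the ground surface: z = 1.7 + 2.7/2 = 3.05 m.
Total vertical stress at mid-clay: σ_v = 18.1×1.7 + 18.4×1.35 = 55.61 kPa.
Pore pressure: u = 9.81×(3.05 − 1.3) = 17.168 kPa.
Initial effective stress: σ'_0 = σ_v − u = 55.61 − 17.168 = 38.442 kPa.
Stress increase at mid-clay by the 2:1 spreading method:
Δσ = qBL/((B+z)(L+z)) = 163×2×2/((2+3.05)(2+3.05)) = 25.566 kPa
Final effective stress: σ'_f = σ'_0 + Δσ = 38.442 + 25.566 = 64.008 kPa.
Normally consolidated clay, so the full stress increment lies on the virgin compression line:
S_c = C_c·H/(1+e₀)·log₁₀(σ'_f/σ'_0) = 0.21×2.7/(1+1.15)×log₁₀(64.008/38.442)
    = 0.26372 × 0.22143 = 0.0584 m

S_c ≈ 58.4 mm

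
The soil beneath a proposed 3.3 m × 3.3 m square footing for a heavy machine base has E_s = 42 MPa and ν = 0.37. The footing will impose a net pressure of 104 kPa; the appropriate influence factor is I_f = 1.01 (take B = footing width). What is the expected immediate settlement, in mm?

Immediate (elastic) settlement: S_e = q·B·(1−ν²)/E_s · I_f.
E_s = 42 MPa = 42000 kPa.
S_e = 104 × 3.3 × (1 − 0.37²) / 42000 × 1.01
    = 104 × 3.3 × 0.8631 / 42000 × 1.01
    = 0.007123 m = 7.123 mm

S_e ≈ 7.12 mm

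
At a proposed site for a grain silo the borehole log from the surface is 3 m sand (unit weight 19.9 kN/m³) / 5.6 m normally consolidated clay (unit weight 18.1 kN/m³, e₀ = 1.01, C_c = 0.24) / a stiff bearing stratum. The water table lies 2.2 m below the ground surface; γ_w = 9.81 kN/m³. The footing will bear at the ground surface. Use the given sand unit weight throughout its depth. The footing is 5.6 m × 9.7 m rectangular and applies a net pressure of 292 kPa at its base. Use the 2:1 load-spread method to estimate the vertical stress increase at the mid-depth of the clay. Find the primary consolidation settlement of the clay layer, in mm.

S_c ≈ 228 mm

Mid-depth of clay below the ground surface: z = 3 + 5.6/2 = 5.8 m.
Total vertical stress at mid-clay: σ_v = 19.9×3 + 18.1×2.8 = 110.38 kPa.
Pore pressure: u = 9.81×(5.8 − 2.2) = 35.316 kPa.
Initial effective stress: σ'_0 = σ_v − u = 110.38 − 35.316 = 75.064 kPa.
Stress increase at mid-clay by the 2:1 spreading method:
Δσ = qBL/((B+z)(L+z)) = 292×5.6×9.7/((5.6+5.8)(9.7+5.8)) = 89.765 kPa
Final effective stress: σ'_f = σ'_0 + Δσ = 75.064 + 89.765 = 164.83 kPa.
Normally consolidated clay, so the full stress increment lies on the virgin compression line:
S_c = C_c·H/(1+e₀)·log₁₀(σ'_f/σ'_0) = 0.24×5.6/(1+1.01)×log₁₀(164.83/75.064)
    = 0.66866 × 0.3416 = 0.2284 m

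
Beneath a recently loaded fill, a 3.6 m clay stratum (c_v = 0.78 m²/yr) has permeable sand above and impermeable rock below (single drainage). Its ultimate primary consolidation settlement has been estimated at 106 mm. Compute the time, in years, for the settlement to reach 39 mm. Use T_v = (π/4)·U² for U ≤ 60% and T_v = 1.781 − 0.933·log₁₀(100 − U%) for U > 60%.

t ≈ 1.77 years

Drainage path length: H_d = H = 3.6 m (single drainage).
U = S(t)/S_ult = 39/106 = 0.3679.
U ≤ 60%: T_v = (π/4)·U² = (π/4)×0.36792² = 0.10632.
t = T_v·H_d²/c_v = 0.10632×3.6²/0.78 = 1.767 years.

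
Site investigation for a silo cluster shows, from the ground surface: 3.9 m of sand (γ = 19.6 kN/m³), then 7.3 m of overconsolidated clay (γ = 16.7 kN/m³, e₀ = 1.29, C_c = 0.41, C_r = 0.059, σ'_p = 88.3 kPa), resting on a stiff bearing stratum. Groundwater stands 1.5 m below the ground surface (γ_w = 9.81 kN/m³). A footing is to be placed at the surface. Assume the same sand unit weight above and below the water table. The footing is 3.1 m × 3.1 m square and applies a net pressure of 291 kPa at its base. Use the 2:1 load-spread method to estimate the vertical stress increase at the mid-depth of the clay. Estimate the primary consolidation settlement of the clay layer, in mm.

Mid-depth of clay below the ground surface: z = 3.9 + 7.3/2 = 7.55 m.
Total vertical stress at mid-clay: σ_v = 19.6×3.9 + 16.7×3.65 = 137.39 kPa.
Pore pressure: u = 9.81×(7.55 − 1.5) = 59.351 kPa.
Initial effective stress: σ'_0 = σ_v − u = 137.39 − 59.351 = 78.039 kPa.
Stress increase at mid-clay by the 2:1 spreading method:
Δσ = qBL/((B+z)(L+z)) = 291×3.1×3.1/((3.1+7.55)(3.1+7.55)) = 24.656 kPa
Final effective stress: σ'_f = 78.039 + 24.656 = 102.69 kPa.
σ'_f = 102.69 > σ'_p = 88.3 kPa, so the stress path crosses the preconsolidation pressure — recompression up to σ'_p, then virgin compression beyond:
S_c = H/(1+e₀)·[C_r·log₁₀(σ'_p/σ'_0) + C_c·log₁₀(σ'_f/σ'_p)]
    = 7.3/2.29 × [0.059×log₁₀(88.3/78.039) + 0.41×log₁₀(102.69/88.3)]
    = 3.1878 × [0.0031653 + 0.026883] = 0.09579 m

S_c ≈ 95.8 mm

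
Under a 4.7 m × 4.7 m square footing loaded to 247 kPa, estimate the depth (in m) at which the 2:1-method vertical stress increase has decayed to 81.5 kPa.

z ≈ 3.48 m

2:1 spreading — at depth z the loaded area has grown by z in each plan dimension:
qB²/(B+z)² = Δσ_z ⇒ z = B(√(q/Δσ_z) − 1) = 4.7×(√(247/81.5) − 1) = 3.482 m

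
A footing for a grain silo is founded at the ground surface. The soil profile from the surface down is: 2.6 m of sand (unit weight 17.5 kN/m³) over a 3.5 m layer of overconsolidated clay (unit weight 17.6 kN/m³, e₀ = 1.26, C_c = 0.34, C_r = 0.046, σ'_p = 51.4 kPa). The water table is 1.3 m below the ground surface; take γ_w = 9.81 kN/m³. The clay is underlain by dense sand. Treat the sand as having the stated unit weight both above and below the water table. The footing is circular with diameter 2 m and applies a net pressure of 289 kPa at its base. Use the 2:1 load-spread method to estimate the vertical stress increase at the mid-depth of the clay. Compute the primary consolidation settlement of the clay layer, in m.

S_c ≈ 0.0897 m

Mid-depth of clay below the ground surface: z = 2.6 + 3.5/2 = 4.35 m.
Total vertical stress at mid-clay: σ_v = 17.5×2.6 + 17.6×1.75 = 76.3 kPa.
Pore pressure: u = 9.81×(4.35 − 1.3) = 29.921 kPa.
Initial effective stress: σ'_0 = σ_v − u = 76.3 − 29.921 = 46.379 kPa.
Stress increase at mid-clay by the 2:1 spreading method:
Δσ ≈ qD²/(D+z)² = 289×2²/(2+4.35)² = 28.669 kPa
Final effective stress: σ'_f = 46.379 + 28.669 = 75.048 kPa.
σ'_f = 75.048 > σ'_p = 51.4 kPa, so the stress path crosses the preconsolidation pressure — recompression up to σ'_p, then virgin compression beyond:
S_c = H/(1+e₀)·[C_r·log₁₀(σ'_p/σ'_0) + C_c·log₁₀(σ'_f/σ'_p)]
    = 3.5/2.26 × [0.046×log₁₀(51.4/46.379) + 0.34×log₁₀(75.048/51.4)]
    = 1.5487 × [0.0020535 + 0.055888] = 0.08973 m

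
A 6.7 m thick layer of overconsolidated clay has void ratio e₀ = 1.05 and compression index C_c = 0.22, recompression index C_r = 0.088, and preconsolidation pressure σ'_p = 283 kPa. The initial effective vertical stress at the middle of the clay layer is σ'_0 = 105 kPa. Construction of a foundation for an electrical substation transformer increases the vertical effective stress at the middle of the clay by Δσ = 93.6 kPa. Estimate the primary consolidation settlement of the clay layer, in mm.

S_c ≈ 79.6 mm

Final effective stress: σ'_f = 105 + 93.6 = 198.6 kPa.
σ'_f = 198.6 ≤ σ'_p = 283 kPa, so the clay remains overconsolidated and only the recompression index applies:
S_c = C_r·H/(1+e₀)·log₁₀(σ'_f/σ'_0) = 0.088×6.7/2.05×log₁₀(198.6/105)
    = 0.28761 × 0.27679 = 0.07961 m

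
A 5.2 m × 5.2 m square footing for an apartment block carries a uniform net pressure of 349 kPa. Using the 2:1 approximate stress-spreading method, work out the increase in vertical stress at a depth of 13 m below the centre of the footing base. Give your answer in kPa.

By the 2:1 method the load spreads at 1 horizontal : 2 vertical, so at depth z the loaded area has grown by z in each plan dimension:
Δσ = qBL/((B+z)(L+z)) = 349×5.2×5.2/((5.2+13)(5.2+13)) = 28.49 kPa

Δσ_z ≈ 28.5 kPa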